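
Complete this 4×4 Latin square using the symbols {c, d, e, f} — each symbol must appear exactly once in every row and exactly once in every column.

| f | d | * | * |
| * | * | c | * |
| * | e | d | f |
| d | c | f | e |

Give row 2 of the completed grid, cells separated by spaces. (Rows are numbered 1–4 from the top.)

e f c d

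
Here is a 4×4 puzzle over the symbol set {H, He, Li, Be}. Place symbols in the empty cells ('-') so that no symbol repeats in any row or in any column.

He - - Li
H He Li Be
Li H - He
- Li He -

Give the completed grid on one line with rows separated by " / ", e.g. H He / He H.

Cell (r1,c2): row 1 has {He,Li}; column 2 has {H,He,Li} → Be.
Cell (r1,c3): row 1 has {He,Li,Be}; column 3 has {He,Li} → H.
Cell (r3,c3): row 3 has {H,He,Li}; column 3 has {H,He,Li} → Be.
Cell (r4,c1): row 4 has {He,Li}; column 1 has {H,He,Li} → Be.
Cell (r4,c4): row 4 has {He,Li,Be}; column 4 has {He,Li,Be} → H.

He Be H Li / H He Li Be / Li H Be He / Be Li He H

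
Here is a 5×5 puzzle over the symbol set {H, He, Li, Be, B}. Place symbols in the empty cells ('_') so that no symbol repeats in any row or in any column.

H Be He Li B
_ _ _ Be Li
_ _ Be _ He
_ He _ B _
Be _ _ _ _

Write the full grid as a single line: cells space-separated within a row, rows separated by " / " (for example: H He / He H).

Cell (r3,c4): row 3 has {He,Be}; column 4 has {Li,Be,B} → H.
Cell (r4,c1): row 4 has {He,B}; column 1 has {H,Be} → Li.
Cell (r4,c3): row 4 has {He,Li,B}; column 3 has {He,Be} → H.
Cell (r4,c5): row 4 has {H,He,Li,B}; column 5 has {He,Li,B} → Be.
Cell (r5,c4): row 5 has {Be}; column 4 has {H,Li,Be,B} → He.
Cell (r5,c5): row 5 has {He,Be}; column 5 has {He,Li,Be,B} → H.
Cell (r2,c3): row 2 has {Li,Be}; column 3 has {H,He,Be} → B.
Cell (r3,c1): row 3 has {H,He,Be}; column 1 has {H,Li,Be} → B.
Cell (r3,c2): row 3 has {H,He,Be,B}; column 2 has {He,Be} → Li.
Cell (r5,c2): row 5 has {H,He,Be}; column 2 has {He,Li,Be} → B.
Cell (r5,c3): row 5 has {H,He,Be,B}; column 3 has {H,He,Be,B} → Li.
Cell (r2,c1): row 2 has {Li,Be,B}; column 1 has {H,Li,Be,B} → He.
Cell (r2,c2): row 2 has {He,Li,Be,B}; column 2 has {He,Li,Be,B} → H.

H Be He Li B / He H B Be Li / B Li Be H He / Li He H B Be / Be B Li He H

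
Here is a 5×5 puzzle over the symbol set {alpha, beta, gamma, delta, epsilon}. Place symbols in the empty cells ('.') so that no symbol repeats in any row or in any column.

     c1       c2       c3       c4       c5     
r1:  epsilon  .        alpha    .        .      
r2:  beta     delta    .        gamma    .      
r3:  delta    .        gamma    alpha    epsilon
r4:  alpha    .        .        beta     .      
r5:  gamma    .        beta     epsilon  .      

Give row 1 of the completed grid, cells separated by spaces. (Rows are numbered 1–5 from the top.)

At row 1, column 4: row 1 has {alpha,epsilon}; column 4 has {alpha,beta,gamma,epsilon}; that leaves delta.
At row 2, column 3: row 2 has {beta,gamma,delta}; column 3 has {alpha,beta,gamma}; that leaves epsilon.
At row 2, column 5: row 2 has {beta,gamma,delta,epsilon}; column 5 has {epsilon}; that leaves alpha.
At row 3, column 2: row 3 has {alpha,gamma,delta,epsilon}; column 2 has {delta}; that leaves beta.
At row 4, column 3: row 4 has {alpha,beta}; column 3 has {alpha,beta,gamma,epsilon}; that leaves delta.
At row 4, column 5: row 4 has {alpha,beta,delta}; column 5 has {alpha,epsilon}; that leaves gamma.
At row 5, column 2: row 5 has {beta,gamma,epsilon}; column 2 has {beta,delta}; that leaves alpha.
At row 5, column 5: row 5 has {alpha,beta,gamma,epsilon}; column 5 has {alpha,gamma,epsilon}; that leaves delta.
At row 1, column 2: row 1 has {alpha,delta,epsilon}; column 2 has {alpha,beta,delta}; that leaves gamma.
At row 1, column 5: row 1 has {alpha,gamma,delta,epsilon}; column 5 has {alpha,gamma,delta,epsilon}; that leaves beta.

epsilon gamma alpha delta beta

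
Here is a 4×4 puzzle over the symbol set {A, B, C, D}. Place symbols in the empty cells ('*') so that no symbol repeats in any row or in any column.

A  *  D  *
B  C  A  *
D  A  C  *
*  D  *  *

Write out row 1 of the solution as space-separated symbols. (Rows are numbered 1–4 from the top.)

A B D C

Cell (r1,c2): row 1 has {A,D}; column 2 has {A,C,D} → B.
Cell (r1,c4): row 1 has {A,B,D}; column 4 is empty so far → C.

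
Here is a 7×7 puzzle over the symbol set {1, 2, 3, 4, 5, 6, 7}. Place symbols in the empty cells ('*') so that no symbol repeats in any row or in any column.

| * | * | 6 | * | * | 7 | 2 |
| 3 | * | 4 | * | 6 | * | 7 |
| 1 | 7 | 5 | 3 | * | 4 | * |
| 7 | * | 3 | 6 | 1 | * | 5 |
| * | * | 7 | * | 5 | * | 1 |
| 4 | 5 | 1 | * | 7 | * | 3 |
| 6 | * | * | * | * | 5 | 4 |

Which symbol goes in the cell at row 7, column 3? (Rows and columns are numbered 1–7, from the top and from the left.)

2

Cell (r1,c1): row 1 has {2,6,7}; column 1 has {1,3,4,6,7} → 5.
Cell (r3,c5): row 3 has {1,3,4,5,7}; column 5 has {1,5,6,7} → 2.
Cell (r3,c7): row 3 has {1,2,3,4,5,7}; column 7 has {1,2,3,4,5,7} → 6.
Cell (r4,c6): row 4 has {1,3,5,6,7}; column 6 has {4,5,7} → 2.
Cell (r5,c1): row 5 has {1,5,7}; column 1 has {1,3,4,5,6,7} → 2.
Cell (r5,c4): row 5 has {1,2,5,7}; column 4 has {3,6} → 4.
Cell (r6,c4): row 6 has {1,3,4,5,7}; column 4 has {3,4,6} → 2.
Cell (r6,c6): row 6 has {1,2,3,4,5,7}; column 6 has {2,4,5,7} → 6.
Cell (r7,c3): row 7 has {4,5,6}; column 3 has {1,3,4,5,6,7} → 2.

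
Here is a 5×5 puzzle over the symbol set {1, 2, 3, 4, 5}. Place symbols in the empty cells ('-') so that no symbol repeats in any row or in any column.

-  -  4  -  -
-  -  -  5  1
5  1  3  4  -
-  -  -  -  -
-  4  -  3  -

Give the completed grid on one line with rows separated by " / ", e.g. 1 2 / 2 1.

(r2,c3): row 2 has {1,5}; column 3 has {3,4}, so it must be 2.
(r3,c5): row 3 has {1,3,4,5}; column 5 has {1}, so it must be 2.
(r5,c5): row 5 has {3,4}; column 5 has {1,2}, so it must be 5.
(r1,c5): row 1 has {4}; column 5 has {1,2,5}, so it must be 3.
(r2,c2): row 2 has {1,2,5}; column 2 has {1,4}, so it must be 3.
(r4,c5): row 4 is empty so far; column 5 has {1,2,3,5}, so it must be 4.
(r5,c3): row 5 has {3,4,5}; column 3 has {2,3,4}, so it must be 1.
(r2,c1): row 2 has {1,2,3,5}; column 1 has {5}, so it must be 4.
(r4,c3): row 4 has {4}; column 3 has {1,2,3,4}, so it must be 5.
(r5,c1): row 5 has {1,3,4,5}; column 1 has {4,5}, so it must be 2.
(r1,c1): row 1 has {3,4}; column 1 has {2,4,5}, so it must be 1.
(r1,c4): row 1 has {1,3,4}; column 4 has {3,4,5}, so it must be 2.
(r4,c1): row 4 has {4,5}; column 1 has {1,2,4,5}, so it must be 3.
(r4,c2): row 4 has {3,4,5}; column 2 has {1,3,4}, so it must be 2.
(r4,c4): row 4 has {2,3,4,5}; column 4 has {2,3,4,5}, so it must be 1.
(r1,c2): row 1 has {1,2,3,4}; column 2 has {1,2,3,4}, so it must be 5.

1 5 4 2 3 / 4 3 2 5 1 / 5 1 3 4 2 / 3 2 5 1 4 / 2 4 1 3 5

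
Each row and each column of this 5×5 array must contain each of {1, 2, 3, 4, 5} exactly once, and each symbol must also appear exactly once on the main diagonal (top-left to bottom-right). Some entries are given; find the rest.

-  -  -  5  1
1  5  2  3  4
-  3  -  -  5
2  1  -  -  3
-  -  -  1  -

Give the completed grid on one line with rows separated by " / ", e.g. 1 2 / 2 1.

3 2 4 5 1 / 1 5 2 3 4 / 4 3 1 2 5 / 2 1 5 4 3 / 5 4 3 1 2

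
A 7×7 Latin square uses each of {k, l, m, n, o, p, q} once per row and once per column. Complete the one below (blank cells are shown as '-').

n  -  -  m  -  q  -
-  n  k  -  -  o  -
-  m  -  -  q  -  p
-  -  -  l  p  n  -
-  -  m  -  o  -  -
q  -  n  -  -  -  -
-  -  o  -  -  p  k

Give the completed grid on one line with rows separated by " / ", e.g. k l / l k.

(r3,c3) = l
(r3,c6) = k
(r4,c3) = q
(r5,c6) = l
(r6,c6) = m
(r1,c3) = p
(r3,c1) = o
(r3,c4) = n
(r7,c4) = q
(r2,c4) = p
(r5,c4) = k
(r6,c4) = o
(r6,c7) = l
(r7,c2) = l
(r1,c7) = o
(r4,c7) = m
(r5,c1) = p
(r5,c2) = q
(r5,c7) = n
(r6,c5) = k
(r7,c1) = m
(r7,c5) = n
(r1,c2) = k
(r1,c5) = l
(r2,c1) = l
(r2,c5) = m
(r2,c7) = q
(r4,c1) = k
(r4,c2) = o
(r6,c2) = p

n k p m l q o / l n k p m o q / o m l n q k p / k o q l p n m / p q m k o l n / q p n o k m l / m l o q n p k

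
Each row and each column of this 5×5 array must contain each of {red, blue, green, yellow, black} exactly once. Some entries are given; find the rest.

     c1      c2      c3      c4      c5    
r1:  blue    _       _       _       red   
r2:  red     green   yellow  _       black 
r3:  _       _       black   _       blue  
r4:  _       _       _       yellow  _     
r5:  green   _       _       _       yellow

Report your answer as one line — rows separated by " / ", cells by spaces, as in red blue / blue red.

(r1,c3) = green
(r1,c4) = black
(r2,c4) = blue
(r3,c1) = yellow
(r3,c2) = red
(r3,c4) = green
(r4,c1) = black
(r4,c2) = blue
(r4,c3) = red
(r4,c5) = green
(r5,c2) = black
(r5,c3) = blue
(r5,c4) = red
(r1,c2) = yellow

blue yellow green black red / red green yellow blue black / yellow red black green blue / black blue red yellow green / green black blue red yellow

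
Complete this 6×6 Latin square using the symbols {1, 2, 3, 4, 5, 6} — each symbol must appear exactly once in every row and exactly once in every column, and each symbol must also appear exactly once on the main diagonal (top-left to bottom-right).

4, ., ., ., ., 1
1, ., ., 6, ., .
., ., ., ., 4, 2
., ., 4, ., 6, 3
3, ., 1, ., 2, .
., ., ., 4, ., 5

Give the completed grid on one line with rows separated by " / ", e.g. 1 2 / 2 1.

(r2,c2) = 3
(r2,c5) = 5
(r2,c6) = 4
(r3,c3) = 6
(r4,c4) = 1
(r5,c4) = 5
(r5,c6) = 6
(r1,c5) = 3
(r2,c3) = 2
(r3,c1) = 5
(r3,c2) = 1
(r3,c4) = 3
(r4,c1) = 2
(r4,c2) = 5
(r5,c2) = 4
(r6,c1) = 6
(r6,c2) = 2
(r6,c3) = 3
(r6,c5) = 1
(r1,c2) = 6
(r1,c3) = 5
(r1,c4) = 2

4 6 5 2 3 1 / 1 3 2 6 5 4 / 5 1 6 3 4 2 / 2 5 4 1 6 3 / 3 4 1 5 2 6 / 6 2 3 4 1 5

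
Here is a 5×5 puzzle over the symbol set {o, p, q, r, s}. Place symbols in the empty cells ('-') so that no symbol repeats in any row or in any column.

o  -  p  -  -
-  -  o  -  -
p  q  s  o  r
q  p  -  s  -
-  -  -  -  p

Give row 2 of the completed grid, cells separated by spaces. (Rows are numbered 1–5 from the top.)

row 4 has {p,q,s}; column 3 has {o,p,s} — only r is left for (r4,c3).
row 4 has {p,q,r,s}; column 5 has {p,r} — only o is left for (r4,c5).
row 5 has {p}; column 3 has {o,p,r,s} — only q is left for (r5,c3).
row 5 has {p,q}; column 4 has {o,s} — only r is left for (r5,c4).
row 1 has {o,p}; column 4 has {o,r,s} — only q is left for (r1,c4).
row 1 has {o,p,q}; column 5 has {o,p,r} — only s is left for (r1,c5).
row 2 has {o}; column 4 has {o,q,r,s} — only p is left for (r2,c4).
row 2 has {o,p}; column 5 has {o,p,r,s} — only q is left for (r2,c5).
row 5 has {p,q,r}; column 1 has {o,p,q} — only s is left for (r5,c1).
row 5 has {p,q,r,s}; column 2 has {p,q} — only o is left for (r5,c2).
row 1 has {o,p,q,s}; column 2 has {o,p,q} — only r is left for (r1,c2).
row 2 has {o,p,q}; column 1 has {o,p,q,s} — only r is left for (r2,c1).
row 2 has {o,p,q,r}; column 2 has {o,p,q,r} — only s is left for (r2,c2).

r s o p q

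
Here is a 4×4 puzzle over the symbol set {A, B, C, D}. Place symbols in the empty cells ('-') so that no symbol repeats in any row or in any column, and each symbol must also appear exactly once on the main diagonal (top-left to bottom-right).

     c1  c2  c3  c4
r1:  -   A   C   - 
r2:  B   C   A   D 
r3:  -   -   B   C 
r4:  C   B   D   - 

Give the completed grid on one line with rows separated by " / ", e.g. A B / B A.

row 1 has {A,C}; column 1 has {B,C}; the diagonal has {B,C} — only D is left for (r1,c1).
row 1 has {A,C,D}; column 4 has {C,D} — only B is left for (r1,c4).
row 3 has {B,C}; column 1 has {B,C,D} — only A is left for (r3,c1).
row 3 has {A,B,C}; column 2 has {A,B,C} — only D is left for (r3,c2).
row 4 has {B,C,D}; column 4 has {B,C,D}; the diagonal has {B,C,D} — only A is left for (r4,c4).

D A C B / B C A D / A D B C / C B D A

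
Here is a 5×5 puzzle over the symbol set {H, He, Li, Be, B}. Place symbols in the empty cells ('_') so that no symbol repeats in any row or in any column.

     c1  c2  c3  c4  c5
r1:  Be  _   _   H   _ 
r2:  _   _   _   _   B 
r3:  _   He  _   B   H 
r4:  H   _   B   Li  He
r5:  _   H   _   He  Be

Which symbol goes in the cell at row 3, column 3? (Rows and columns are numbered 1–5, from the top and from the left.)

Be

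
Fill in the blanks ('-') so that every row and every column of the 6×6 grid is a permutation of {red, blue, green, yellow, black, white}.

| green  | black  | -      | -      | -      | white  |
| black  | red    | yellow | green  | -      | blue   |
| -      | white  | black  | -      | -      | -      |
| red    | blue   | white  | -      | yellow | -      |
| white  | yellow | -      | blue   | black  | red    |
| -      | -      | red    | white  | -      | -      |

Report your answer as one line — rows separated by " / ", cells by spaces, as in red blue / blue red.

At row 1, column 3: row 1 has {green,black,white}; column 3 has {red,yellow,black,white}; that leaves blue.
At row 1, column 5: row 1 has {blue,green,black,white}; column 5 has {yellow,black}; that leaves red.
At row 2, column 5: row 2 has {red,blue,green,yellow,black}; column 5 has {red,yellow,black}; that leaves white.
At row 4, column 4: row 4 has {red,blue,yellow,white}; column 4 has {blue,green,white}; that leaves black.
At row 4, column 6: row 4 has {red,blue,yellow,black,white}; column 6 has {red,blue,white}; that leaves green.
At row 5, column 3: row 5 has {red,blue,yellow,black,white}; column 3 has {red,blue,yellow,black,white}; that leaves green.
At row 6, column 2: row 6 has {red,white}; column 2 has {red,blue,yellow,black,white}; that leaves green.
At row 6, column 5: row 6 has {red,green,white}; column 5 has {red,yellow,black,white}; that leaves blue.
At row 1, column 4: row 1 has {red,blue,green,black,white}; column 4 has {blue,green,black,white}; that leaves yellow.
At row 3, column 4: row 3 has {black,white}; column 4 has {blue,green,yellow,black,white}; that leaves red.
At row 3, column 5: row 3 has {red,black,white}; column 5 has {red,blue,yellow,black,white}; that leaves green.
At row 3, column 6: row 3 has {red,green,black,white}; column 6 has {red,blue,green,white}; that leaves yellow.
At row 6, column 1: row 6 has {red,blue,green,white}; column 1 has {red,green,black,white}; that leaves yellow.
At row 6, column 6: row 6 has {red,blue,green,yellow,white}; column 6 has {red,blue,green,yellow,white}; that leaves black.
At row 3, column 1: row 3 has {red,green,yellow,black,white}; column 1 has {red,green,yellow,black,white}; that leaves blue.

green black blue yellow red white / black red yellow green white blue / blue white black red green yellow / red blue white black yellow green / white yellow green blue black red / yellow green red white blue black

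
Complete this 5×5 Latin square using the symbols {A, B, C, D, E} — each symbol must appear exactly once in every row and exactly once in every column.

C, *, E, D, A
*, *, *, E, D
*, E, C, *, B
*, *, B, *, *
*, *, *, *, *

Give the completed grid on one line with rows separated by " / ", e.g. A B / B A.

row 1 has {A,C,D,E}; column 2 has {E} — only B is left for (r1,c2).
row 2 has {D,E}; column 3 has {B,C,E} — only A is left for (r2,c3).
row 3 has {B,C,E}; column 4 has {D,E} — only A is left for (r3,c4).
row 4 has {B}; column 4 has {A,D,E} — only C is left for (r4,c4).
row 4 has {B,C}; column 5 has {A,B,D} — only E is left for (r4,c5).
row 5 is empty so far; column 3 has {A,B,C,E} — only D is left for (r5,c3).
row 5 has {D}; column 4 has {A,C,D,E} — only B is left for (r5,c4).
row 5 has {B,D}; column 5 has {A,B,D,E} — only C is left for (r5,c5).
row 2 has {A,D,E}; column 1 has {C} — only B is left for (r2,c1).
row 2 has {A,B,D,E}; column 2 has {B,E} — only C is left for (r2,c2).
row 3 has {A,B,C,E}; column 1 has {B,C} — only D is left for (r3,c1).
row 4 has {B,C,E}; column 1 has {B,C,D} — only A is left for (r4,c1).
row 4 has {A,B,C,E}; column 2 has {B,C,E} — only D is left for (r4,c2).
row 5 has {B,C,D}; column 1 has {A,B,C,D} — only E is left for (r5,c1).
row 5 has {B,C,D,E}; column 2 has {B,C,D,E} — only A is left for (r5,c2).

C B E D A / B C A E D / D E C A B / A D B C E / E A D B C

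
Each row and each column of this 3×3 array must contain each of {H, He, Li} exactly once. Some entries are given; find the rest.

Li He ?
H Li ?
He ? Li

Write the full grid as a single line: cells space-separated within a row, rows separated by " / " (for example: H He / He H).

Li He H / H Li He / He H Li

At row 1, column 3: row 1 has {He,Li}; column 3 has {Li}; that leaves H.
At row 2, column 3: row 2 has {H,Li}; column 3 has {H,Li}; that leaves He.
At row 3, column 2: row 3 has {He,Li}; column 2 has {He,Li}; that leaves H.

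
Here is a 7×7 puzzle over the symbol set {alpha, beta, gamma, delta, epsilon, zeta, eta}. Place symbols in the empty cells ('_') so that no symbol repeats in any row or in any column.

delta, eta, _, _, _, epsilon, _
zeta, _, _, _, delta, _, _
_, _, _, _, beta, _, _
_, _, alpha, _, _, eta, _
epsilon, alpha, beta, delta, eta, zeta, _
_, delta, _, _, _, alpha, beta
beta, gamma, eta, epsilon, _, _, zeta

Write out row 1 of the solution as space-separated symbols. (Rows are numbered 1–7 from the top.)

delta eta zeta beta gamma epsilon alpha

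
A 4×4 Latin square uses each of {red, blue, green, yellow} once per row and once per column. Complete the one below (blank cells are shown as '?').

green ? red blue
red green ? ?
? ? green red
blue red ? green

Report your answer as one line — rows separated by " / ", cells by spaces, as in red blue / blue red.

green yellow red blue / red green blue yellow / yellow blue green red / blue red yellow green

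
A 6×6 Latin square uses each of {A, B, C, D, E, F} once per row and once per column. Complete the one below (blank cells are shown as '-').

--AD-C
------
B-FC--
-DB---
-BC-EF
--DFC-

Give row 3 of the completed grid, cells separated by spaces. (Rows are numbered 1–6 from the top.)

B A F C D E

row 2 is empty so far; column 3 has {A,B,C,D,F} — only E is left for (r2,c3).
row 5 has {B,C,E,F}; column 4 has {C,D,F} — only A is left for (r5,c4).
row 2 has {E}; column 4 has {A,C,D,F} — only B is left for (r2,c4).
row 4 has {B,D}; column 4 has {A,B,C,D,F} — only E is left for (r4,c4).
row 4 has {B,D,E}; column 6 has {C,F} — only A is left for (r4,c6).
row 5 has {A,B,C,E,F}; column 1 has {B} — only D is left for (r5,c1).
row 2 has {B,E}; column 6 has {A,C,F} — only D is left for (r2,c6).
row 3 has {B,C,F}; column 6 has {A,C,D,F} — only E is left for (r3,c6).
row 4 has {A,B,D,E}; column 5 has {C,E} — only F is left for (r4,c5).
row 6 has {C,D,F}; column 6 has {A,C,D,E,F} — only B is left for (r6,c6).
row 1 has {A,C,D}; column 5 has {C,E,F} — only B is left for (r1,c5).
row 2 has {B,D,E}; column 5 has {B,C,E,F} — only A is left for (r2,c5).
row 3 has {B,C,E,F}; column 2 has {B,D} — only A is left for (r3,c2).
row 3 has {A,B,C,E,F}; column 5 has {A,B,C,E,F} — only D is left for (r3,c5).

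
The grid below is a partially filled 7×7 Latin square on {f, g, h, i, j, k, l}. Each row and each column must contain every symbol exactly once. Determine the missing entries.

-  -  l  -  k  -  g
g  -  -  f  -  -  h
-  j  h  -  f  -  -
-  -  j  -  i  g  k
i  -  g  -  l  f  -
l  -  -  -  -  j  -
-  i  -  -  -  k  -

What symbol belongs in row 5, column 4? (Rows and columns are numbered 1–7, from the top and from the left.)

h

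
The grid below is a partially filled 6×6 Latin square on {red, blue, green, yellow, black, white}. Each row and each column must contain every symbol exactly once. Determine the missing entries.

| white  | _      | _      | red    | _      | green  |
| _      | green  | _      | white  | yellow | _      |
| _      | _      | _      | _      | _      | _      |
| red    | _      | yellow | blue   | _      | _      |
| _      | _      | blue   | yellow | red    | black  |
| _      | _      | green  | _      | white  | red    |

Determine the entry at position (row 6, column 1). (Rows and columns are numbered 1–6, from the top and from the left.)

yellow

row 1 has {red,green,white}; column 3 has {blue,green,yellow} — only black is left for (r1,c3).
row 1 has {red,green,black,white}; column 5 has {red,yellow,white} — only blue is left for (r1,c5).
row 2 has {green,yellow,white}; column 3 has {blue,green,yellow,black} — only red is left for (r2,c3).
row 2 has {red,green,yellow,white}; column 6 has {red,green,black} — only blue is left for (r2,c6).
row 3 is empty so far; column 3 has {red,blue,green,yellow,black} — only white is left for (r3,c3).
row 3 has {white}; column 6 has {red,blue,green,black} — only yellow is left for (r3,c6).
row 4 has {red,blue,yellow}; column 6 has {red,blue,green,yellow,black} — only white is left for (r4,c6).
row 5 has {red,blue,yellow,black}; column 1 has {red,white} — only green is left for (r5,c1).
row 5 has {red,blue,green,yellow,black}; column 2 has {green} — only white is left for (r5,c2).
row 6 has {red,green,white}; column 4 has {red,blue,yellow,white} — only black is left for (r6,c4).
row 1 has {red,blue,green,black,white}; column 2 has {green,white} — only yellow is left for (r1,c2).
row 2 has {red,blue,green,yellow,white}; column 1 has {red,green,white} — only black is left for (r2,c1).
row 3 has {yellow,white}; column 1 has {red,green,black,white} — only blue is left for (r3,c1).
row 3 has {blue,yellow,white}; column 4 has {red,blue,yellow,black,white} — only green is left for (r3,c4).
row 3 has {blue,green,yellow,white}; column 5 has {red,blue,yellow,white} — only black is left for (r3,c5).
row 4 has {red,blue,yellow,white}; column 2 has {green,yellow,white} — only black is left for (r4,c2).
row 4 has {red,blue,yellow,black,white}; column 5 has {red,blue,yellow,black,white} — only green is left for (r4,c5).
row 6 has {red,green,black,white}; column 1 has {red,blue,green,black,white} — only yellow is left for (r6,c1).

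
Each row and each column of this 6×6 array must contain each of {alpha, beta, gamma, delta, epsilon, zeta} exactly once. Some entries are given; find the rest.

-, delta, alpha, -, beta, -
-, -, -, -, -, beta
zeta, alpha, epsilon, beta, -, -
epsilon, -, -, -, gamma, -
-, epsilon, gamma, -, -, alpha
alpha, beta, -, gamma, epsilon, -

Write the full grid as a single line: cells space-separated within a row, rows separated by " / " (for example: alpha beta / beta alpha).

(r1,c1) = gamma
(r2,c1) = delta
(r2,c3) = zeta
(r2,c5) = alpha
(r3,c5) = delta
(r3,c6) = gamma
(r4,c2) = zeta
(r4,c6) = delta
(r5,c1) = beta
(r5,c5) = zeta
(r6,c3) = delta
(r6,c6) = zeta
(r1,c6) = epsilon
(r2,c2) = gamma
(r2,c4) = epsilon
(r4,c3) = beta
(r4,c4) = alpha
(r5,c4) = delta
(r1,c4) = zeta

gamma delta alpha zeta beta epsilon / delta gamma zeta epsilon alpha beta / zeta alpha epsilon beta delta gamma / epsilon zeta beta alpha gamma delta / beta epsilon gamma delta zeta alpha / alpha beta delta gamma epsilon zeta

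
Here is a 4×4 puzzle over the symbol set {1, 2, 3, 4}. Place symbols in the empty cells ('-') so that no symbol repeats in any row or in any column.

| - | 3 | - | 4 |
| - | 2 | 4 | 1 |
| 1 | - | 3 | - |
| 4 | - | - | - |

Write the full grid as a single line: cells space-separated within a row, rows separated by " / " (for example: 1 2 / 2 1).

2 3 1 4 / 3 2 4 1 / 1 4 3 2 / 4 1 2 3

Cell (r1,c1): row 1 has {3,4}; column 1 has {1,4} → 2.
Cell (r1,c3): row 1 has {2,3,4}; column 3 has {3,4} → 1.
Cell (r2,c1): row 2 has {1,2,4}; column 1 has {1,2,4} → 3.
Cell (r3,c2): row 3 has {1,3}; column 2 has {2,3} → 4.
Cell (r3,c4): row 3 has {1,3,4}; column 4 has {1,4} → 2.
Cell (r4,c2): row 4 has {4}; column 2 has {2,3,4} → 1.
Cell (r4,c3): row 4 has {1,4}; column 3 has {1,3,4} → 2.
Cell (r4,c4): row 4 has {1,2,4}; column 4 has {1,2,4} → 3.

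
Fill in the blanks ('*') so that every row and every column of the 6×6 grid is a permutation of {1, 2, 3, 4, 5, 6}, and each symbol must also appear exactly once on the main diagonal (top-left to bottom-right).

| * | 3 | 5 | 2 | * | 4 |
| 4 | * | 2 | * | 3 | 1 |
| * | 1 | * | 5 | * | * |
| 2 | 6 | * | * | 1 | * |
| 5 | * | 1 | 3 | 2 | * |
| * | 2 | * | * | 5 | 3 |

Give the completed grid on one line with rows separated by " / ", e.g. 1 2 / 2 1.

1 3 5 2 6 4 / 4 5 2 6 3 1 / 3 1 6 5 4 2 / 2 6 3 4 1 5 / 5 4 1 3 2 6 / 6 2 4 1 5 3

(r1,c5) = 6
(r2,c2) = 5
(r2,c4) = 6
(r3,c5) = 4
(r4,c4) = 4
(r4,c6) = 5
(r5,c2) = 4
(r5,c6) = 6
(r6,c4) = 1
(r1,c1) = 1
(r3,c3) = 6
(r3,c6) = 2
(r4,c3) = 3
(r6,c1) = 6
(r6,c3) = 4
(r3,c1) = 3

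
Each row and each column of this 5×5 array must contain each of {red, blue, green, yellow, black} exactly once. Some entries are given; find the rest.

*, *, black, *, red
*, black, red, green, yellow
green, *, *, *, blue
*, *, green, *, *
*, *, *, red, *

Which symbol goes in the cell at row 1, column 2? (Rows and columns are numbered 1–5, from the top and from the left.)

(r2,c1): row 2 has {red,green,yellow,black}; column 1 has {green}, so it must be blue.
(r3,c3): row 3 has {blue,green}; column 3 has {red,green,black}, so it must be yellow.
(r3,c4): row 3 has {blue,green,yellow}; column 4 has {red,green}, so it must be black.
(r4,c5): row 4 has {green}; column 5 has {red,blue,yellow}, so it must be black.
(r5,c3): row 5 has {red}; column 3 has {red,green,yellow,black}, so it must be blue.
(r5,c5): row 5 has {red,blue}; column 5 has {red,blue,yellow,black}, so it must be green.
(r1,c1): row 1 has {red,black}; column 1 has {blue,green}, so it must be yellow.
(r1,c4): row 1 has {red,yellow,black}; column 4 has {red,green,black}, so it must be blue.
(r3,c2): row 3 has {blue,green,yellow,black}; column 2 has {black}, so it must be red.
(r4,c1): row 4 has {green,black}; column 1 has {blue,green,yellow}, so it must be red.
(r4,c4): row 4 has {red,green,black}; column 4 has {red,blue,green,black}, so it must be yellow.
(r5,c1): row 5 has {red,blue,green}; column 1 has {red,blue,green,yellow}, so it must be black.
(r5,c2): row 5 has {red,blue,green,black}; column 2 has {red,black}, so it must be yellow.
(r1,c2): row 1 has {red,blue,yellow,black}; column 2 has {red,yellow,black}, so it must be green.

green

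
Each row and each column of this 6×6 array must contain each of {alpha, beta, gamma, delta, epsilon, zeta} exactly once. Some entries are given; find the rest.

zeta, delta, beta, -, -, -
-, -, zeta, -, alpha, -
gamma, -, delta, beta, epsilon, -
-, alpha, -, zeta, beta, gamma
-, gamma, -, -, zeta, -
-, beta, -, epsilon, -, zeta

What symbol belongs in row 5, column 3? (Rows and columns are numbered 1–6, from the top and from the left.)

alpha

(r1,c5) = gamma
(r2,c2) = epsilon
(r3,c2) = zeta
(r3,c6) = alpha
(r4,c3) = epsilon
(r5,c3) = alpha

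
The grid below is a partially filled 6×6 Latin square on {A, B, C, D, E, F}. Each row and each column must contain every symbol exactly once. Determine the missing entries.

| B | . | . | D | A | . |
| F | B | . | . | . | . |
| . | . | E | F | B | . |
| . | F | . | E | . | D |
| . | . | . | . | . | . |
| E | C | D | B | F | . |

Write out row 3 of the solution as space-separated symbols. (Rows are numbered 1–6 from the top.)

D A E F B C

At row 1, column 2: row 1 has {A,B,D}; column 2 has {B,C,F}; that leaves E.
At row 4, column 5: row 4 has {D,E,F}; column 5 has {A,B,F}; that leaves C.
At row 6, column 6: row 6 has {B,C,D,E,F}; column 6 has {D}; that leaves A.
At row 3, column 6: row 3 has {B,E,F}; column 6 has {A,D}; that leaves C.
At row 4, column 1: row 4 has {C,D,E,F}; column 1 has {B,E,F}; that leaves A.
At row 4, column 3: row 4 has {A,C,D,E,F}; column 3 has {D,E}; that leaves B.
At row 1, column 6: row 1 has {A,B,D,E}; column 6 has {A,C,D}; that leaves F.
At row 2, column 6: row 2 has {B,F}; column 6 has {A,C,D,F}; that leaves E.
At row 3, column 1: row 3 has {B,C,E,F}; column 1 has {A,B,E,F}; that leaves D.
At row 3, column 2: row 3 has {B,C,D,E,F}; column 2 has {B,C,E,F}; that leaves A.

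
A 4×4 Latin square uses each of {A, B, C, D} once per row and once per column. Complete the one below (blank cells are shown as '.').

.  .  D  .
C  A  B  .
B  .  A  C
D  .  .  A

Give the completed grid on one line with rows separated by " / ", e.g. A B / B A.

row 1 has {D}; column 1 has {B,C,D} — only A is left for (r1,c1).
row 1 has {A,D}; column 4 has {A,C} — only B is left for (r1,c4).
row 2 has {A,B,C}; column 4 has {A,B,C} — only D is left for (r2,c4).
row 3 has {A,B,C}; column 2 has {A} — only D is left for (r3,c2).
row 4 has {A,D}; column 3 has {A,B,D} — only C is left for (r4,c3).
row 1 has {A,B,D}; column 2 has {A,D} — only C is left for (r1,c2).
row 4 has {A,C,D}; column 2 has {A,C,D} — only B is left for (r4,c2).

A C D B / C A B D / B D A C / D B C A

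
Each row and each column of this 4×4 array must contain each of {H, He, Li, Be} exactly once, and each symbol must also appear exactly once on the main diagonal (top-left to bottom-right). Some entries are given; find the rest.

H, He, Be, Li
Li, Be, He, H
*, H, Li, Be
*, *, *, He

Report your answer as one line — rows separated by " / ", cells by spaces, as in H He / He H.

H He Be Li / Li Be He H / He H Li Be / Be Li H He

(r3,c1): row 3 has {H,Li,Be}; column 1 has {H,Li}, so it must be He.
(r4,c1): row 4 has {He}; column 1 has {H,He,Li}, so it must be Be.
(r4,c2): row 4 has {He,Be}; column 2 has {H,He,Be}, so it must be Li.
(r4,c3): row 4 has {He,Li,Be}; column 3 has {He,Li,Be}, so it must be H.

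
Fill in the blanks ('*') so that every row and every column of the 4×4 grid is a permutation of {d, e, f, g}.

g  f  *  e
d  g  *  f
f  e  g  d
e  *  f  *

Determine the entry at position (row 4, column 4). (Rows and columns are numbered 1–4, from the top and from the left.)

g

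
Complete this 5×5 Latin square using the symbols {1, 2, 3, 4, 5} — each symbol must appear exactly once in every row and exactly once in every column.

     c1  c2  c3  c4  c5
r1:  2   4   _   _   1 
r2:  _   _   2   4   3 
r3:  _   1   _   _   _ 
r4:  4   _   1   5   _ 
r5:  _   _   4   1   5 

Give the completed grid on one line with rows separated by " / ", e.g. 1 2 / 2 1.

2 4 5 3 1 / 1 5 2 4 3 / 5 1 3 2 4 / 4 3 1 5 2 / 3 2 4 1 5

Cell (r1,c4): row 1 has {1,2,4}; column 4 has {1,4,5} → 3.
Cell (r2,c2): row 2 has {2,3,4}; column 2 has {1,4} → 5.
Cell (r3,c4): row 3 has {1}; column 4 has {1,3,4,5} → 2.
Cell (r3,c5): row 3 has {1,2}; column 5 has {1,3,5} → 4.
Cell (r4,c5): row 4 has {1,4,5}; column 5 has {1,3,4,5} → 2.
Cell (r5,c1): row 5 has {1,4,5}; column 1 has {2,4} → 3.
Cell (r5,c2): row 5 has {1,3,4,5}; column 2 has {1,4,5} → 2.
Cell (r1,c3): row 1 has {1,2,3,4}; column 3 has {1,2,4} → 5.
Cell (r2,c1): row 2 has {2,3,4,5}; column 1 has {2,3,4} → 1.
Cell (r3,c1): row 3 has {1,2,4}; column 1 has {1,2,3,4} → 5.
Cell (r3,c3): row 3 has {1,2,4,5}; column 3 has {1,2,4,5} → 3.
Cell (r4,c2): row 4 has {1,2,4,5}; column 2 has {1,2,4,5} → 3.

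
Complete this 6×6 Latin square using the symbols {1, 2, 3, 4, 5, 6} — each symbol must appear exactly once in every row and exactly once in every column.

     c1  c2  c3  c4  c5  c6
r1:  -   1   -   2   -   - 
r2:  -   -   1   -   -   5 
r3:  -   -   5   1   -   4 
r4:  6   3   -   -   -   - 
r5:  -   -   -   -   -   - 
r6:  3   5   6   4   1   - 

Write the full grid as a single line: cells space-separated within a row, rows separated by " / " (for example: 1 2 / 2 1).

row 3 has {1,4,5}; column 1 has {3,6} — only 2 is left for (r3,c1).
row 3 has {1,2,4,5}; column 2 has {1,3,5} — only 6 is left for (r3,c2).
row 3 has {1,2,4,5,6}; column 5 has {1} — only 3 is left for (r3,c5).
row 4 has {3,6}; column 4 has {1,2,4} — only 5 is left for (r4,c4).
row 6 has {1,3,4,5,6}; column 6 has {4,5} — only 2 is left for (r6,c6).
row 2 has {1,5}; column 1 has {2,3,6} — only 4 is left for (r2,c1).
row 2 has {1,4,5}; column 2 has {1,3,5,6} — only 2 is left for (r2,c2).
row 2 has {1,2,4,5}; column 5 has {1,3} — only 6 is left for (r2,c5).
row 4 has {3,5,6}; column 6 has {2,4,5} — only 1 is left for (r4,c6).
row 5 is empty so far; column 2 has {1,2,3,5,6} — only 4 is left for (r5,c2).
row 1 has {1,2}; column 1 has {2,3,4,6} — only 5 is left for (r1,c1).
row 1 has {1,2,5}; column 5 has {1,3,6} — only 4 is left for (r1,c5).
row 2 has {1,2,4,5,6}; column 4 has {1,2,4,5} — only 3 is left for (r2,c4).
row 4 has {1,3,5,6}; column 5 has {1,3,4,6} — only 2 is left for (r4,c5).
row 5 has {4}; column 1 has {2,3,4,5,6} — only 1 is left for (r5,c1).
row 5 has {1,4}; column 4 has {1,2,3,4,5} — only 6 is left for (r5,c4).
row 5 has {1,4,6}; column 5 has {1,2,3,4,6} — only 5 is left for (r5,c5).
row 5 has {1,4,5,6}; column 6 has {1,2,4,5} — only 3 is left for (r5,c6).
row 1 has {1,2,4,5}; column 3 has {1,5,6} — only 3 is left for (r1,c3).
row 1 has {1,2,3,4,5}; column 6 has {1,2,3,4,5} — only 6 is left for (r1,c6).
row 4 has {1,2,3,5,6}; column 3 has {1,3,5,6} — only 4 is left for (r4,c3).
row 5 has {1,3,4,5,6}; column 3 has {1,3,4,5,6} — only 2 is left for (r5,c3).

5 1 3 2 4 6 / 4 2 1 3 6 5 / 2 6 5 1 3 4 / 6 3 4 5 2 1 / 1 4 2 6 5 3 / 3 5 6 4 1 2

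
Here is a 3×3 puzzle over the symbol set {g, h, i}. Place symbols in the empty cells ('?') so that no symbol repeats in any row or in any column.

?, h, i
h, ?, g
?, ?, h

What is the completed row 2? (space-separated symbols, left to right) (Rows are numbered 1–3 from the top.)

h i g

(r1,c1) = g
(r2,c2) = i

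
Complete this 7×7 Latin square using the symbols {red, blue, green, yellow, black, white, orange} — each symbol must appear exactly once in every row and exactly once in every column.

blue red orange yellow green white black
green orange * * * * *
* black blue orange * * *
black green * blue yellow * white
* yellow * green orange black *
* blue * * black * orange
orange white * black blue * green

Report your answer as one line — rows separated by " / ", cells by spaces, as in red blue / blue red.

blue red orange yellow green white black / green orange black white red blue yellow / yellow black blue orange white green red / black green red blue yellow orange white / red yellow white green orange black blue / white blue green red black yellow orange / orange white yellow black blue red green

At row 4, column 3: row 4 has {blue,green,yellow,black,white}; column 3 has {blue,orange}; that leaves red.
At row 4, column 6: row 4 has {red,blue,green,yellow,black,white}; column 6 has {black,white}; that leaves orange.
At row 5, column 3: row 5 has {green,yellow,black,orange}; column 3 has {red,blue,orange}; that leaves white.
At row 7, column 3: row 7 has {blue,green,black,white,orange}; column 3 has {red,blue,white,orange}; that leaves yellow.
At row 7, column 6: row 7 has {blue,green,yellow,black,white,orange}; column 6 has {black,white,orange}; that leaves red.
At row 2, column 3: row 2 has {green,orange}; column 3 has {red,blue,yellow,white,orange}; that leaves black.
At row 5, column 1: row 5 has {green,yellow,black,white,orange}; column 1 has {blue,green,black,orange}; that leaves red.
At row 5, column 7: row 5 has {red,green,yellow,black,white,orange}; column 7 has {green,black,white,orange}; that leaves blue.
At row 6, column 3: row 6 has {blue,black,orange}; column 3 has {red,blue,yellow,black,white,orange}; that leaves green.
At row 6, column 6: row 6 has {blue,green,black,orange}; column 6 has {red,black,white,orange}; that leaves yellow.
At row 2, column 6: row 2 has {green,black,orange}; column 6 has {red,yellow,black,white,orange}; that leaves blue.
At row 3, column 6: row 3 has {blue,black,orange}; column 6 has {red,blue,yellow,black,white,orange}; that leaves green.
At row 6, column 1: row 6 has {blue,green,yellow,black,orange}; column 1 has {red,blue,green,black,orange}; that leaves white.
At row 6, column 4: row 6 has {blue,green,yellow,black,white,orange}; column 4 has {blue,green,yellow,black,orange}; that leaves red.
At row 2, column 4: row 2 has {blue,green,black,orange}; column 4 has {red,blue,green,yellow,black,orange}; that leaves white.
At row 2, column 5: row 2 has {blue,green,black,white,orange}; column 5 has {blue,green,yellow,black,orange}; that leaves red.
At row 2, column 7: row 2 has {red,blue,green,black,white,orange}; column 7 has {blue,green,black,white,orange}; that leaves yellow.
At row 3, column 1: row 3 has {blue,green,black,orange}; column 1 has {red,blue,green,black,white,orange}; that leaves yellow.
At row 3, column 5: row 3 has {blue,green,yellow,black,orange}; column 5 has {red,blue,green,yellow,black,orange}; that leaves white.
At row 3, column 7: row 3 has {blue,green,yellow,black,white,orange}; column 7 has {blue,green,yellow,black,white,orange}; that leaves red.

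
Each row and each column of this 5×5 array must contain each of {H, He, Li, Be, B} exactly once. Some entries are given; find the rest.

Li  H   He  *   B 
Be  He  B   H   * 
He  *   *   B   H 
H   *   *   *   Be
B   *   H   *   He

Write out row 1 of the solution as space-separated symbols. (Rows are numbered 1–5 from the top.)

Li H He Be B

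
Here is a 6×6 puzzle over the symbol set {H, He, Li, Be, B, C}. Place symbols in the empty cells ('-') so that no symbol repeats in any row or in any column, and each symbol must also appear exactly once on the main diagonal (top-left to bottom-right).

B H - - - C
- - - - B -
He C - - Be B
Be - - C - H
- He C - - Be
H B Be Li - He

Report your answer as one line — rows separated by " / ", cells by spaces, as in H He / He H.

B H He Be Li C / C Be H He B Li / He C Li H Be B / Be Li B C He H / Li He C B H Be / H B Be Li C He

(r2,c6) = Li
(r3,c4) = H
(r4,c2) = Li
(r4,c5) = He
(r5,c1) = Li
(r5,c4) = B
(r5,c5) = H
(r6,c5) = C
(r1,c5) = Li
(r2,c1) = C
(r2,c2) = Be
(r2,c4) = He
(r3,c3) = Li
(r4,c3) = B
(r1,c3) = He
(r1,c4) = Be
(r2,c3) = H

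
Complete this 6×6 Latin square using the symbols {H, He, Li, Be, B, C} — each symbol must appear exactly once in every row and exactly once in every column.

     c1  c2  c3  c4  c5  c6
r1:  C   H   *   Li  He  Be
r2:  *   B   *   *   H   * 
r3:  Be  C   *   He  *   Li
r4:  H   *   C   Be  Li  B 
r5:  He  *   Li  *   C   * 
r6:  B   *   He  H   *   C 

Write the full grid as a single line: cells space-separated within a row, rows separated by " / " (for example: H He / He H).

C H B Li He Be / Li B Be C H He / Be C H He B Li / H He C Be Li B / He Be Li B C H / B Li He H Be C

(r1,c3) = B
(r2,c1) = Li
(r2,c3) = Be
(r2,c4) = C
(r2,c6) = He
(r3,c3) = H
(r3,c5) = B
(r4,c2) = He
(r5,c2) = Be
(r5,c4) = B
(r5,c6) = H
(r6,c2) = Li
(r6,c5) = Be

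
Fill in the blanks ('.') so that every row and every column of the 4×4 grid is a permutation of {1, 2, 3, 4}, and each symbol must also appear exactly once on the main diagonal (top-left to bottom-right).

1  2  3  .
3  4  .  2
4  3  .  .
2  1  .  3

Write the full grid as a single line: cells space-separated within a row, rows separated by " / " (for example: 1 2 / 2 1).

1 2 3 4 / 3 4 1 2 / 4 3 2 1 / 2 1 4 3

Cell (r1,c4): row 1 has {1,2,3}; column 4 has {2,3} → 4.
Cell (r2,c3): row 2 has {2,3,4}; column 3 has {3} → 1.
Cell (r3,c3): row 3 has {3,4}; column 3 has {1,3}; the diagonal has {1,3,4} → 2.
Cell (r3,c4): row 3 has {2,3,4}; column 4 has {2,3,4} → 1.
Cell (r4,c3): row 4 has {1,2,3}; column 3 has {1,2,3} → 4.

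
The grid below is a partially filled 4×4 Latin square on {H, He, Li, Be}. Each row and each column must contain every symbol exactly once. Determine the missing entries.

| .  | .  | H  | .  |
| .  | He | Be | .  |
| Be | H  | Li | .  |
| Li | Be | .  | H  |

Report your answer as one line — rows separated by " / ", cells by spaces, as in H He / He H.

He Li H Be / H He Be Li / Be H Li He / Li Be He H

(r1,c1) = He
(r1,c2) = Li
(r1,c4) = Be
(r2,c1) = H
(r2,c4) = Li
(r3,c4) = He
(r4,c3) = He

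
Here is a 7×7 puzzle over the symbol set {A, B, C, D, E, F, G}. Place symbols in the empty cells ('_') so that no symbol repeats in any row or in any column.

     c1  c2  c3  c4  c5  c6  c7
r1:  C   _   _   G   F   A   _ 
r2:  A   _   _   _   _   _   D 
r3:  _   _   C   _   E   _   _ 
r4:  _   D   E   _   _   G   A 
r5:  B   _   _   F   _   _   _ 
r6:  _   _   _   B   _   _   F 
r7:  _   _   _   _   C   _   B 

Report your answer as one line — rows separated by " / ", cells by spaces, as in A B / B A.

row 1 has {A,C,F,G}; column 7 has {A,B,D,F} — only E is left for (r1,c7).
row 3 has {C,E}; column 7 has {A,B,D,E,F} — only G is left for (r3,c7).
row 4 has {A,D,E,G}; column 1 has {A,B,C} — only F is left for (r4,c1).
row 4 has {A,D,E,F,G}; column 4 has {B,F,G} — only C is left for (r4,c4).
row 4 has {A,C,D,E,F,G}; column 5 has {C,E,F} — only B is left for (r4,c5).
row 5 has {B,F}; column 7 has {A,B,D,E,F,G} — only C is left for (r5,c7).
row 1 has {A,C,E,F,G}; column 2 has {D} — only B is left for (r1,c2).
row 1 has {A,B,C,E,F,G}; column 3 has {C,E} — only D is left for (r1,c3).
row 2 has {A,D}; column 4 has {B,C,F,G} — only E is left for (r2,c4).
row 2 has {A,D,E}; column 5 has {B,C,E,F} — only G is left for (r2,c5).
row 3 has {C,E,G}; column 1 has {A,B,C,F} — only D is left for (r3,c1).
row 3 has {C,D,E,G}; column 4 has {B,C,E,F,G} — only A is left for (r3,c4).
row 7 has {B,C}; column 4 has {A,B,C,E,F,G} — only D is left for (r7,c4).
row 3 has {A,C,D,E,G}; column 2 has {B,D} — only F is left for (r3,c2).
row 3 has {A,C,D,E,F,G}; column 6 has {A,G} — only B is left for (r3,c6).
row 2 has {A,D,E,G}; column 2 has {B,D,F} — only C is left for (r2,c2).
row 2 has {A,C,D,E,G}; column 6 has {A,B,G} — only F is left for (r2,c6).
row 7 has {B,C,D}; column 6 has {A,B,F,G} — only E is left for (r7,c6).
row 2 has {A,C,D,E,F,G}; column 3 has {C,D,E} — only B is left for (r2,c3).
row 5 has {B,C,F}; column 6 has {A,B,E,F,G} — only D is left for (r5,c6).
row 6 has {B,F}; column 6 has {A,B,D,E,F,G} — only C is left for (r6,c6).
row 7 has {B,C,D,E}; column 1 has {A,B,C,D,F} — only G is left for (r7,c1).
row 7 has {B,C,D,E,G}; column 2 has {B,C,D,F} — only A is left for (r7,c2).
row 7 has {A,B,C,D,E,G}; column 3 has {B,C,D,E} — only F is left for (r7,c3).
row 5 has {B,C,D,F}; column 5 has {B,C,E,F,G} — only A is left for (r5,c5).
row 6 has {B,C,F}; column 1 has {A,B,C,D,F,G} — only E is left for (r6,c1).
row 6 has {B,C,E,F}; column 2 has {A,B,C,D,F} — only G is left for (r6,c2).
row 6 has {B,C,E,F,G}; column 3 has {B,C,D,E,F} — only A is left for (r6,c3).
row 6 has {A,B,C,E,F,G}; column 5 has {A,B,C,E,F,G} — only D is left for (r6,c5).
row 5 has {A,B,C,D,F}; column 2 has {A,B,C,D,F,G} — only E is left for (r5,c2).
row 5 has {A,B,C,D,E,F}; column 3 has {A,B,C,D,E,F} — only G is left for (r5,c3).

C B D G F A E / A C B E G F D / D F C A E B G / F D E C B G A / B E G F A D C / E G A B D C F / G A F D C E B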